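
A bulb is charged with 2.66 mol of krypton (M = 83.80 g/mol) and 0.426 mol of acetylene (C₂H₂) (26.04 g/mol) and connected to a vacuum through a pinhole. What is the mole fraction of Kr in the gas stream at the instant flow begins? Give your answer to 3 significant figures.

Each component's effusion rate ∝ (its partial pressure)·(1/√M) ∝ n_i/√M_i.
x_Kr(eff) = (n_Kr/√M_Kr) / (n_Kr/√M_Kr + n_C₂H₂/√M_C₂H₂)
= (2.66/√83.80) / (2.66/√83.80 + 0.426/√26.04) = 0.2906/(0.2906 + 0.08348) = 0.777.

0.777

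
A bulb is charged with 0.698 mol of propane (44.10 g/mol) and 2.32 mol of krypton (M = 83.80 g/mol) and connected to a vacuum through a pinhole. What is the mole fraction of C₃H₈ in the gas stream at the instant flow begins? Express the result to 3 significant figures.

The effusion rate of species i is ∝ p_i/√M_i ∝ n_i/√M_i.
So x_C₃H₈ in the escaping gas = (n_C₃H₈/√M_C₃H₈) / Σ(n_i/√M_i)
= (0.698/√44.10) / (0.698/√44.10 + 2.32/√83.80) = 0.1051/(0.1051 + 0.2534) = 0.293.

0.293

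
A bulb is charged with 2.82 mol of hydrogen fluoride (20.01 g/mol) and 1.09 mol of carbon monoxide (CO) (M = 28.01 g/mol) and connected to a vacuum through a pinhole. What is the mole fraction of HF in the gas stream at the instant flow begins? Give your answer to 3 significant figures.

Effusion rate of each component ∝ n_i/√M_i (partial pressure × 1/√M).
Mole fraction of HF in the effusate = (n_HF/√M_HF) / (n_HF/√M_HF + n_CO/√M_CO)
= (2.82/√20.01) / (2.82/√20.01 + 1.09/√28.01) = 0.6304/(0.6304 + 0.2060) = 0.754.

0.754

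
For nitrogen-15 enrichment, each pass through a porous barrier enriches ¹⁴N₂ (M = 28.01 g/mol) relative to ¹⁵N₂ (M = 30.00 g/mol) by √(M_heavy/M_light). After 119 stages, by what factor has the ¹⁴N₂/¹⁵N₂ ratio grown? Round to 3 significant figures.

59.4

After 119 stages the ratio has grown by (√(30.00/28.01))^119 = (30.00/28.01)^(119/2).
= 1.07105^(119/2) = 59.4.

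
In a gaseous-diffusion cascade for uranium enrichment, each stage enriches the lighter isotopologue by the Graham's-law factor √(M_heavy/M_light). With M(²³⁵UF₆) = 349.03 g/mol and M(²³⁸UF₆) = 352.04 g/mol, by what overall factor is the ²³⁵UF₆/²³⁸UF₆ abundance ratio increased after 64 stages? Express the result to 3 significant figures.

Overall factor = α^64 with α = √(352.04/349.03), i.e. (352.04/349.03)^(64/2).
= 1.00862^32 = 1.32.

1.32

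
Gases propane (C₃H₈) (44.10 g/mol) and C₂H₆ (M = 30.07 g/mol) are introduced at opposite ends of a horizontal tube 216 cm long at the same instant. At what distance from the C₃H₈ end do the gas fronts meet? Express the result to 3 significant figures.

Distances travelled in equal time are proportional to diffusion rates, so d_C₃H₈/d_C₂H₆ = √(M_C₂H₆/M_C₃H₈) = √(30.07/44.10) = 0.8257.
With d_C₃H₈ + d_C₂H₆ = 216 cm, d_C₂H₆ = 216/(1 + 0.8257) = 118.3 cm.
d_C₃H₈ = 216 − 118.3 = 97.7 cm.

97.7 cm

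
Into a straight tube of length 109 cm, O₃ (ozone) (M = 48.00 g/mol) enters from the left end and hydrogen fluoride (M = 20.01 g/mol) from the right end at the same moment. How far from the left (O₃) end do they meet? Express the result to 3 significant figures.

In equal time, each gas travels a distance ∝ its rate ∝ 1/√M, so d_O₃/d_HF = √(M_HF/M_O₃) = √(20.01/48.00) = 0.6457.
With d_O₃ + d_HF = 109 cm, d_HF = 109/(1 + 0.6457) = 66.23 cm.
d_O₃ = 109 − 66.23 = 42.8 cm.

42.8 cm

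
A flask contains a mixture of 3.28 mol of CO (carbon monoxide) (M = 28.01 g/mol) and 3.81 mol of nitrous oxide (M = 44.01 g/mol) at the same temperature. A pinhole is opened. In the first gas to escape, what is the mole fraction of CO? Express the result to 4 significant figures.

The effusion rate of species i is ∝ p_i/√M_i ∝ n_i/√M_i.
Mole fraction of CO in the effusate = (n_CO/√M_CO) / (n_CO/√M_CO + n_N₂O/√M_N₂O)
= (3.28/√28.01) / (3.28/√28.01 + 3.81/√44.01) = 0.6198/(0.6198 + 0.5743) = 0.5190.

0.5190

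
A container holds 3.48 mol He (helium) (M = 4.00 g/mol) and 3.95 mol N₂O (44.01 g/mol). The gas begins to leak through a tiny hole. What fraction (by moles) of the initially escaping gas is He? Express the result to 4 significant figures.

0.7450

The effusion rate of species i is ∝ p_i/√M_i ∝ n_i/√M_i.
Mole fraction of He in the effusate = (n_He/√M_He) / (n_He/√M_He + n_N₂O/√M_N₂O)
= (3.48/√4.00) / (3.48/√4.00 + 3.95/√44.01) = 1.740/(1.740 + 0.5954) = 0.7450.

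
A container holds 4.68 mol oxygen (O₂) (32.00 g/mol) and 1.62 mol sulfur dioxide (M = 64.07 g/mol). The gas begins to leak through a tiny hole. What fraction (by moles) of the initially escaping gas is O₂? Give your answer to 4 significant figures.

0.8034

Effusion rate of each component ∝ n_i/√M_i (partial pressure × 1/√M).
Mole fraction of O₂ in the effusate = (n_O₂/√M_O₂) / (n_O₂/√M_O₂ + n_SO₂/√M_SO₂)
= (4.68/√32.00) / (4.68/√32.00 + 1.62/√64.07) = 0.8273/(0.8273 + 0.2024) = 0.8034.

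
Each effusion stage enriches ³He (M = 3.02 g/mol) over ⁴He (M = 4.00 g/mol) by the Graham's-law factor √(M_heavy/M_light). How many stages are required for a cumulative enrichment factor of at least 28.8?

24

Per stage α = (4.00/3.02)^(1/2) = 1.32450^0.5, giving ln α = 0.1405.
Need α^N ≥ 28.8 ⇒ N ≥ ln(28.8) / ln α = 3.360 / 0.1405 = 23.91.
So at least 24 stages are needed.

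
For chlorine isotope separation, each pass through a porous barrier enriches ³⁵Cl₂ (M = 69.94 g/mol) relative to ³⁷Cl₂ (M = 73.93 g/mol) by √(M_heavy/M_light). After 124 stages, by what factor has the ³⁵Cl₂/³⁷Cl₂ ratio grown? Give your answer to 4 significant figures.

31.18

Each stage multiplies the ratio by α = √(73.93/69.94), so after 124 stages the overall factor is α^124 = (73.93/69.94)^(124/2).
= 1.05705^62 = 31.18.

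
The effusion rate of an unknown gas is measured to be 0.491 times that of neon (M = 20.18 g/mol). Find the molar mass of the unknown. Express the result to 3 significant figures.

83.7 g/mol

Since effusion rate ∝ 1/√M, rate_X/rate_Ne = √(M_Ne/M_X).
0.491 = √(20.18/M_X)
M_X = 20.18 / 0.491² = 20.18 / 0.2411 = 83.7 g/mol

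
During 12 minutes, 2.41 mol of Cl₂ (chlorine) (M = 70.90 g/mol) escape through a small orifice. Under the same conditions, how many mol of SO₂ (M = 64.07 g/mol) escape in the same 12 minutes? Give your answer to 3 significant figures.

2.54 mol

Since effusion rate ∝ 1/√M, rate_SO₂/rate_Cl₂ = √(M_Cl₂/M_SO₂) = √(70.90/64.07) = √1.107 = 1.052.
So the amount for SO₂ is 2.41 × 1.052 = 2.54 mol.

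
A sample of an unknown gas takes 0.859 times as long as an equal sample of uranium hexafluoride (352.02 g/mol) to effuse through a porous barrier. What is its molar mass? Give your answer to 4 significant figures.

Since effusion rate ∝ 1/√M, t_X/t_UF₆ = √(M_X/M_UF₆).
0.859 = √(M_X/352.02)
M_X = 352.02 × 0.859² = 352.02 × 0.7379 = 259.7 g/mol

259.7 g/mol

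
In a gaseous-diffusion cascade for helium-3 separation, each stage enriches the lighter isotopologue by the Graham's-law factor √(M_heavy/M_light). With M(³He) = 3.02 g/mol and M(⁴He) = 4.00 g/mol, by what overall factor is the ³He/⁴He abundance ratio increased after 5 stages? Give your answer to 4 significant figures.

2.019

The single-stage factor is √(M_heavy/M_light), so 5 stages give [√(4.00/3.02)]^5 = (4.00/3.02)^(5/2).
= 1.32450^(5/2) = 2.019.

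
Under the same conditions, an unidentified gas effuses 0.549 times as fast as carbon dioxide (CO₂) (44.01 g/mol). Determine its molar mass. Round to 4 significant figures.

By Graham's law, rate_X/rate_CO₂ = √(M_CO₂/M_X).
0.549 = √(44.01/M_X)
M_X = 44.01 / 0.549² = 44.01 / 0.3014 = 146.0 g/mol

146.0 g/mol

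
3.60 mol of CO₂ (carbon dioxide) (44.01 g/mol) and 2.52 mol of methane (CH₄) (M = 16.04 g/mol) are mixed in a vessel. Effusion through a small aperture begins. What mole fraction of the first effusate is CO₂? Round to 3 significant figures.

Rate_i ∝ x_i/√M_i (Graham's law weighted by mole fraction), so the effusate composition follows n_i/√M_i.
x_CO₂(eff) = (n_CO₂/√M_CO₂) / (n_CO₂/√M_CO₂ + n_CH₄/√M_CH₄)
= (3.60/√44.01) / (3.60/√44.01 + 2.52/√16.04) = 0.5427/(0.5427 + 0.6292) = 0.463.

0.463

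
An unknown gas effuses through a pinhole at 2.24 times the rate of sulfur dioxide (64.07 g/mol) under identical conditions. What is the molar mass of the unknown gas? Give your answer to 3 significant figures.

12.8 g/mol

From Graham's law, rate_X/rate_SO₂ = √(M_SO₂/M_X).
2.24 = √(64.07/M_X)
M_X = 64.07 / 2.24² = 64.07 / 5.018 = 12.8 g/mol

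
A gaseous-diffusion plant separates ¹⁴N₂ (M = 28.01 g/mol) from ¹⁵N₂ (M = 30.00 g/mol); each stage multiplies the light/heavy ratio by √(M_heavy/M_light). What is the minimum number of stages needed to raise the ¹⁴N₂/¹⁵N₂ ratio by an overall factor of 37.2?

106

Per stage α = (30.00/28.01)^(1/2) = 1.07105^0.5, giving ln α = 0.03432.
Need α^N ≥ 37.2 ⇒ N ≥ ln(37.2) / ln α = 3.616 / 0.03432 = 105.38.
Minimum whole number of stages: N = 106.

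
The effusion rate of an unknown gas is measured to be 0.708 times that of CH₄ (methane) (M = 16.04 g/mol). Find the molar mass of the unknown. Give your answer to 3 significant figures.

32.0 g/mol

By Graham's law, rate_X/rate_CH₄ = √(M_CH₄/M_X).
0.708 = √(16.04/M_X)
M_X = 16.04 / 0.708² = 16.04 / 0.5013 = 32.0 g/mol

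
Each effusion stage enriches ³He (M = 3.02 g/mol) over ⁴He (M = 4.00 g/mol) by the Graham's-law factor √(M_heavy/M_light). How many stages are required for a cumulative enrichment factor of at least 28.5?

Per stage α = (4.00/3.02)^(1/2) = 1.32450^0.5, giving ln α = 0.1405.
Need α^N ≥ 28.5 ⇒ N ≥ ln(28.5) / ln α = 3.350 / 0.1405 = 23.84.
So at least 24 stages are needed.

24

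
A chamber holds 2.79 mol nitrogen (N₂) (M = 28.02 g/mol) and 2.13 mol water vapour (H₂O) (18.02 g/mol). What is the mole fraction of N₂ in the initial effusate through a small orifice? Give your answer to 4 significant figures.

Effusion rate of each component ∝ n_i/√M_i (partial pressure × 1/√M).
So x_N₂ in the escaping gas = (n_N₂/√M_N₂) / Σ(n_i/√M_i)
= (2.79/√28.02) / (2.79/√28.02 + 2.13/√18.02) = 0.5271/(0.5271 + 0.5018) = 0.5123.

0.5123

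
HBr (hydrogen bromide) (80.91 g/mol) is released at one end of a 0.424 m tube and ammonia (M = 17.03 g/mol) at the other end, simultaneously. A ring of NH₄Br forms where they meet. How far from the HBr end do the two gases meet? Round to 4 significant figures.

Graham's law gives d_HBr/d_NH₃ = rate_HBr/rate_NH₃ = √(M_NH₃/M_HBr) = √(17.03/80.91) = 0.4588.
With d_HBr + d_NH₃ = 0.424 m, d_NH₃ = 0.424/(1 + 0.4588) = 0.2907 m.
d_HBr = 0.424 − 0.2907 = 0.1333 m.

0.1333 m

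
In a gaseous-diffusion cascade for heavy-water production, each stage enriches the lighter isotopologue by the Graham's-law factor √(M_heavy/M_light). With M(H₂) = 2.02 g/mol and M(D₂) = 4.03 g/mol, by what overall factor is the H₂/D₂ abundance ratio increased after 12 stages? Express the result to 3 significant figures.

63.1

Overall factor = α^12 with α = √(4.03/2.02), i.e. (4.03/2.02)^(12/2).
= 1.99505^6 = 63.1.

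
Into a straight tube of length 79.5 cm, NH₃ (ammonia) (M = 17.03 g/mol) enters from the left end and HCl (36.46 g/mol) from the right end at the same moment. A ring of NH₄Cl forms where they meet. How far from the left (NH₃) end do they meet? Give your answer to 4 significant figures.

47.22 cm

Distances travelled in equal time are proportional to diffusion rates, so d_NH₃/d_HCl = √(M_HCl/M_NH₃) = √(36.46/17.03) = 1.463.
With d_NH₃ + d_HCl = 79.5 cm, d_HCl = 79.5/(1 + 1.463) = 32.28 cm.
d_NH₃ = 79.5 − 32.28 = 47.22 cm.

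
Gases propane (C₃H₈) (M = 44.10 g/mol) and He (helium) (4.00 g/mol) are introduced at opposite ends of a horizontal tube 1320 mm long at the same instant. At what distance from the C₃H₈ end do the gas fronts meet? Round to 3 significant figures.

Distances travelled in equal time are proportional to diffusion rates, so d_C₃H₈/d_He = √(M_He/M_C₃H₈) = √(4.00/44.10) = 0.3012.
With d_C₃H₈ + d_He = 1320 mm, d_He = 1320/(1 + 0.3012) = 1014 mm.
d_C₃H₈ = 1320 − 1014 = 306 mm.

306 mm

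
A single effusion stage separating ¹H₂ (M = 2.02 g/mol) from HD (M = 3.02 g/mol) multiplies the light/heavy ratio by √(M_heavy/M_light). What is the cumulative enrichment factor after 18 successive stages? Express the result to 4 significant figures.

Each stage multiplies the ratio by α = √(3.02/2.02), so after 18 stages the overall factor is α^18 = (3.02/2.02)^(18/2).
= 1.49505^9 = 37.32.

37.32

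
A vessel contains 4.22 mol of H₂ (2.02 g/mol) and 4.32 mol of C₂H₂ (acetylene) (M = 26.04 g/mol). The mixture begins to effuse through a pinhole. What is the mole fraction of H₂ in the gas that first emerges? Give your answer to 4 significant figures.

0.7781

The effusion rate of species i is ∝ p_i/√M_i ∝ n_i/√M_i.
x_H₂(eff) = (n_H₂/√M_H₂) / (n_H₂/√M_H₂ + n_C₂H₂/√M_C₂H₂)
= (4.22/√2.02) / (4.22/√2.02 + 4.32/√26.04) = 2.969/(2.969 + 0.8466) = 0.7781.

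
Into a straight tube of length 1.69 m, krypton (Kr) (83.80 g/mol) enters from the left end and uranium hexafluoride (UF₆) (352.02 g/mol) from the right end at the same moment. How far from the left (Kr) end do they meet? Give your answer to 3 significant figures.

1.14 m

In equal time, each gas travels a distance ∝ its rate ∝ 1/√M, so d_Kr/d_UF₆ = √(M_UF₆/M_Kr) = √(352.02/83.80) = 2.050.
With d_Kr + d_UF₆ = 1.69 m, d_UF₆ = 1.69/(1 + 2.050) = 0.5542 m.
d_Kr = 1.69 − 0.5542 = 1.14 m.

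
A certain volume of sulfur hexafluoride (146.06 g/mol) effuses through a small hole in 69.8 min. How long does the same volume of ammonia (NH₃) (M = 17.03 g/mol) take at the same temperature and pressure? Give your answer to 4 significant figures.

23.83 min

From Graham's law, t_NH₃/t_SF₆ = √(M_NH₃/M_SF₆) = √(17.03/146.06) = √0.1166 = 0.3415.
So the time for NH₃ is 69.8 × 0.3415 = 23.83 min.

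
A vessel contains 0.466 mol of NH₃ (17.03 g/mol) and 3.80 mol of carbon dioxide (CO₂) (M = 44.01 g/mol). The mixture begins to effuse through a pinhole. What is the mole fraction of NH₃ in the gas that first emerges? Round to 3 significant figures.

Effusion rate of each component ∝ n_i/√M_i (partial pressure × 1/√M).
Mole fraction of NH₃ in the effusate = (n_NH₃/√M_NH₃) / (n_NH₃/√M_NH₃ + n_CO₂/√M_CO₂)
= (0.466/√17.03) / (0.466/√17.03 + 3.80/√44.01) = 0.1129/(0.1129 + 0.5728) = 0.165.

0.165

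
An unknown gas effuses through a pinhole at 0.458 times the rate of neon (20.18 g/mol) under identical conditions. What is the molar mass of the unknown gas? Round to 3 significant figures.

By Graham's law, rate_X/rate_Ne = √(M_Ne/M_X).
0.458 = √(20.18/M_X)
M_X = 20.18 / 0.458² = 20.18 / 0.2098 = 96.2 g/mol

96.2 g/mol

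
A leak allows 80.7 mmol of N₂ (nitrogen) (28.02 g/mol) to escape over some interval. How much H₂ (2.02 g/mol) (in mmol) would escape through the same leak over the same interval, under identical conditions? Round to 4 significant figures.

300.6 mmol

Graham's law gives rate_H₂/rate_N₂ = √(M_N₂/M_H₂) = √(28.02/2.02) = √13.87 = 3.724.
So the amount for H₂ is 80.7 × 3.724 = 300.6 mmol.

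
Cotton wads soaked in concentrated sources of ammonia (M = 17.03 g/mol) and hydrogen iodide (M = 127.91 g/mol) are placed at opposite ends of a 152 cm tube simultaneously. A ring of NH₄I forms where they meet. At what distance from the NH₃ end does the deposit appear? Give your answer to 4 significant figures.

111.4 cm

Distances travelled in equal time are proportional to diffusion rates, so d_NH₃/d_HI = √(M_HI/M_NH₃) = √(127.91/17.03) = 2.741.
With d_NH₃ + d_HI = 152 cm, d_HI = 152/(1 + 2.741) = 40.64 cm.
d_NH₃ = 152 − 40.64 = 111.4 cm.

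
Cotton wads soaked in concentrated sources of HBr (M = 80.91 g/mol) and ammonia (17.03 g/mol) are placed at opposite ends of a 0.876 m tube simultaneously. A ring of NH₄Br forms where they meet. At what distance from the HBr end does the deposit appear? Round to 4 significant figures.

0.2755 m

Graham's law gives d_HBr/d_NH₃ = rate_HBr/rate_NH₃ = √(M_NH₃/M_HBr) = √(17.03/80.91) = 0.4588.
With d_HBr + d_NH₃ = 0.876 m, d_NH₃ = 0.876/(1 + 0.4588) = 0.6005 m.
d_HBr = 0.876 − 0.6005 = 0.2755 m.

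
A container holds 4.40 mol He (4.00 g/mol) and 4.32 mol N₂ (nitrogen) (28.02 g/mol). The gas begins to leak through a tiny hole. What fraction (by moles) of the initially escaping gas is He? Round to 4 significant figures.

Rate_i ∝ x_i/√M_i (Graham's law weighted by mole fraction), so the effusate composition follows n_i/√M_i.
So x_He in the escaping gas = (n_He/√M_He) / Σ(n_i/√M_i)
= (4.40/√4.00) / (4.40/√4.00 + 4.32/√28.02) = 2.200/(2.200 + 0.8161) = 0.7294.

0.7294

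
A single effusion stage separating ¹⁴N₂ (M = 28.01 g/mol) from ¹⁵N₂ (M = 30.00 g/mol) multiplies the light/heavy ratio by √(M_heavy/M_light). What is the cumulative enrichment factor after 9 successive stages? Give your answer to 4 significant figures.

1.362

After 9 stages the ratio has grown by (√(30.00/28.01))^9 = (30.00/28.01)^(9/2).
= 1.07105^(9/2) = 1.362.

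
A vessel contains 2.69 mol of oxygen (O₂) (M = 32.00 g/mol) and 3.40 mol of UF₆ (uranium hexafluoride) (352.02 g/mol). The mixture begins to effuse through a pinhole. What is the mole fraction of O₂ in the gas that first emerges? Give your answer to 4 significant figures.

0.7241

The effusion rate of species i is ∝ p_i/√M_i ∝ n_i/√M_i.
x_O₂(eff) = (n_O₂/√M_O₂) / (n_O₂/√M_O₂ + n_UF₆/√M_UF₆)
= (2.69/√32.00) / (2.69/√32.00 + 3.40/√352.02) = 0.4755/(0.4755 + 0.1812) = 0.7241.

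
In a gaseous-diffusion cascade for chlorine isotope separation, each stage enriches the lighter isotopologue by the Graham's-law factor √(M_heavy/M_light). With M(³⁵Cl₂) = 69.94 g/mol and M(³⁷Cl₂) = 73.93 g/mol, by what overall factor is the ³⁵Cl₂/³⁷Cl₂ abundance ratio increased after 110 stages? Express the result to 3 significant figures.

21.1

Overall factor = α^110 with α = √(73.93/69.94), i.e. (73.93/69.94)^(110/2).
= 1.05705^55 = 21.1.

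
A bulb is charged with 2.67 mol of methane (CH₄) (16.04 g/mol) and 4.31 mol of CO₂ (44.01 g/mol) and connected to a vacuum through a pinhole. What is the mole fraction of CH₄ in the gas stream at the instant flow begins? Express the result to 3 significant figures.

Effusion rate of each component ∝ n_i/√M_i (partial pressure × 1/√M).
Mole fraction of CH₄ in the effusate = (n_CH₄/√M_CH₄) / (n_CH₄/√M_CH₄ + n_CO₂/√M_CO₂)
= (2.67/√16.04) / (2.67/√16.04 + 4.31/√44.01) = 0.6667/(0.6667 + 0.6497) = 0.506.

0.506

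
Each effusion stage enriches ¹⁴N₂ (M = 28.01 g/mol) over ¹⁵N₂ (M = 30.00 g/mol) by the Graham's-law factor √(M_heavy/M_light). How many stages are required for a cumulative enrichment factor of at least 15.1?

80

With α = √(30.00/28.01) per stage, ln α = ½ ln(1.07105) = 0.03432.
Need α^N ≥ 15.1 ⇒ N ≥ ln(15.1) / ln α = 2.715 / 0.03432 = 79.10.
Rounding up, N = 80 stages.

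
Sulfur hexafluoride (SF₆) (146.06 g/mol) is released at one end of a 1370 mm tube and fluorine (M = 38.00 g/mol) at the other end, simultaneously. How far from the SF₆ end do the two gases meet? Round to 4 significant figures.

462.8 mm

Graham's law gives d_SF₆/d_F₂ = rate_SF₆/rate_F₂ = √(M_F₂/M_SF₆) = √(38.00/146.06) = 0.5101.
With d_SF₆ + d_F₂ = 1370 mm, d_F₂ = 1370/(1 + 0.5101) = 907.2 mm.
d_SF₆ = 1370 − 907.2 = 462.8 mm.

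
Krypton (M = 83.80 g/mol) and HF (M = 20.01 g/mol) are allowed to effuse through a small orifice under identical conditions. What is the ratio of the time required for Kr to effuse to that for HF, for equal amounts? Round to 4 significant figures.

By Graham's law, t_Kr/t_HF = √(M_Kr/M_HF) = √(83.80/20.01) = √4.188 = 2.046.

2.046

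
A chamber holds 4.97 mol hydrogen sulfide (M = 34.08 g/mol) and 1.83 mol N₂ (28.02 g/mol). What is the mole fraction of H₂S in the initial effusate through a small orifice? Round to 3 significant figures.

0.711

The effusion rate of species i is ∝ p_i/√M_i ∝ n_i/√M_i.
Mole fraction of H₂S in the effusate = (n_H₂S/√M_H₂S) / (n_H₂S/√M_H₂S + n_N₂/√M_N₂)
= (4.97/√34.08) / (4.97/√34.08 + 1.83/√28.02) = 0.8513/(0.8513 + 0.3457) = 0.711.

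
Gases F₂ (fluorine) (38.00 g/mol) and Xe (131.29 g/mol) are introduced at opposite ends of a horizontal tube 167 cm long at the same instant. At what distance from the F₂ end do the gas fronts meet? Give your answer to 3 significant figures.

109 cm

In equal time, each gas travels a distance ∝ its rate ∝ 1/√M, so d_F₂/d_Xe = √(M_Xe/M_F₂) = √(131.29/38.00) = 1.859.
With d_F₂ + d_Xe = 167 cm, d_Xe = 167/(1 + 1.859) = 58.42 cm.
d_F₂ = 167 − 58.42 = 109 cm.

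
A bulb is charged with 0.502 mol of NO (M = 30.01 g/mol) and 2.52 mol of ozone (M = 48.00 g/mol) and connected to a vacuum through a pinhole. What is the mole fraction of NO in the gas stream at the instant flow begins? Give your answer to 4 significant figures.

Each component's effusion rate ∝ (its partial pressure)·(1/√M) ∝ n_i/√M_i.
So x_NO in the escaping gas = (n_NO/√M_NO) / Σ(n_i/√M_i)
= (0.502/√30.01) / (0.502/√30.01 + 2.52/√48.00) = 0.09164/(0.09164 + 0.3637) = 0.2012.

0.2012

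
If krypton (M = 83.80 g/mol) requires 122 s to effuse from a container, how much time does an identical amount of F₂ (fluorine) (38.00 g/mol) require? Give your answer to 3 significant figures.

By Graham's law, t_F₂/t_Kr = √(M_F₂/M_Kr) = √(38.00/83.80) = √0.4535 = 0.6734.
So the time for F₂ is 122 × 0.6734 = 82.2 s.

82.2 s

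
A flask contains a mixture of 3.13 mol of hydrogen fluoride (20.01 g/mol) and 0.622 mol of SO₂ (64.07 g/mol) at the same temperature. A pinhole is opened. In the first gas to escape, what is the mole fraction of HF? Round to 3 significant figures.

0.900

The effusion rate of species i is ∝ p_i/√M_i ∝ n_i/√M_i.
So x_HF in the escaping gas = (n_HF/√M_HF) / Σ(n_i/√M_i)
= (3.13/√20.01) / (3.13/√20.01 + 0.622/√64.07) = 0.6997/(0.6997 + 0.07771) = 0.900.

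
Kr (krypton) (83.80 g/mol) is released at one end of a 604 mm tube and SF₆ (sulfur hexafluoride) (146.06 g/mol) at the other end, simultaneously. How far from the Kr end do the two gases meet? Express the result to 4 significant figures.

Graham's law gives d_Kr/d_SF₆ = rate_Kr/rate_SF₆ = √(M_SF₆/M_Kr) = √(146.06/83.80) = 1.320.
With d_Kr + d_SF₆ = 604 mm, d_SF₆ = 604/(1 + 1.320) = 260.3 mm.
d_Kr = 604 − 260.3 = 343.7 mm.

343.7 mm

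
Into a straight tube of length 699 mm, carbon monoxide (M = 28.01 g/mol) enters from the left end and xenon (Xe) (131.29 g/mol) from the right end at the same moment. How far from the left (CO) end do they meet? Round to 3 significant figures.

Distances travelled in equal time are proportional to diffusion rates, so d_CO/d_Xe = √(M_Xe/M_CO) = √(131.29/28.01) = 2.165.
With d_CO + d_Xe = 699 mm, d_Xe = 699/(1 + 2.165) = 220.9 mm.
d_CO = 699 − 220.9 = 478 mm.

478 mm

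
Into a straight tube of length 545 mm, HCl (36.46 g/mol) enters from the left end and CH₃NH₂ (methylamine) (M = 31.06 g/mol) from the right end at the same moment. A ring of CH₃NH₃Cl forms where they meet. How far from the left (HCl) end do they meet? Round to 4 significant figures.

261.6 mm

Distances travelled in equal time are proportional to diffusion rates, so d_HCl/d_CH₃NH₂ = √(M_CH₃NH₂/M_HCl) = √(31.06/36.46) = 0.9230.
With d_HCl + d_CH₃NH₂ = 545 mm, d_CH₃NH₂ = 545/(1 + 0.9230) = 283.4 mm.
d_HCl = 545 − 283.4 = 261.6 mm.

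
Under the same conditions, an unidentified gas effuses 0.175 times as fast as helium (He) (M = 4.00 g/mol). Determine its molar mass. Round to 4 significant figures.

130.6 g/mol

By Graham's law, rate_X/rate_He = √(M_He/M_X).
0.175 = √(4.00/M_X)
M_X = 4.00 / 0.175² = 4.00 / 0.03062 = 130.6 g/mol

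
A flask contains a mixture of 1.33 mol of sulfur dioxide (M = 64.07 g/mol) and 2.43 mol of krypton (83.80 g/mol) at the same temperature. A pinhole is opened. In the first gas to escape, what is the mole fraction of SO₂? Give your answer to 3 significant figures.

0.385

Each component's effusion rate ∝ (its partial pressure)·(1/√M) ∝ n_i/√M_i.
So x_SO₂ in the escaping gas = (n_SO₂/√M_SO₂) / Σ(n_i/√M_i)
= (1.33/√64.07) / (1.33/√64.07 + 2.43/√83.80) = 0.1662/(0.1662 + 0.2655) = 0.385.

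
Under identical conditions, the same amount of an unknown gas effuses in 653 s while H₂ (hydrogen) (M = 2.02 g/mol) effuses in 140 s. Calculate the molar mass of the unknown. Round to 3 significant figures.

43.9 g/mol

Since effusion rate ∝ 1/√M, t_X/t_H₂ = √(M_X/M_H₂).
653/140 = 4.664 = √(M_X/2.02)
M_X = 2.02 × 4.664² = 2.02 × 21.76 = 43.9 g/mol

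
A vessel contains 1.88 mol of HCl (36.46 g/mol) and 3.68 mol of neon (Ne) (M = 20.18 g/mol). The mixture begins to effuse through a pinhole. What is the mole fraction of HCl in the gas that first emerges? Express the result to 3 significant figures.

0.275

Each component's effusion rate ∝ (its partial pressure)·(1/√M) ∝ n_i/√M_i.
Mole fraction of HCl in the effusate = (n_HCl/√M_HCl) / (n_HCl/√M_HCl + n_Ne/√M_Ne)
= (1.88/√36.46) / (1.88/√36.46 + 3.68/√20.18) = 0.3114/(0.3114 + 0.8192) = 0.275.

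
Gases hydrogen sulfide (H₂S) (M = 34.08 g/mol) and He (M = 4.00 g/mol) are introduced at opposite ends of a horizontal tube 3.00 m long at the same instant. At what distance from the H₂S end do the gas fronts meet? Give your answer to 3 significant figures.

In equal time, each gas travels a distance ∝ its rate ∝ 1/√M, so d_H₂S/d_He = √(M_He/M_H₂S) = √(4.00/34.08) = 0.3426.
With d_H₂S + d_He = 3.00 m, d_He = 3.00/(1 + 0.3426) = 2.234 m.
d_H₂S = 3.00 − 2.234 = 0.766 m.

0.766 m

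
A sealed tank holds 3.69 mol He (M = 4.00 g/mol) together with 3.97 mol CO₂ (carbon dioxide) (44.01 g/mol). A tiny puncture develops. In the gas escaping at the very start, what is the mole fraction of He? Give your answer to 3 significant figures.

0.755

Rate_i ∝ x_i/√M_i (Graham's law weighted by mole fraction), so the effusate composition follows n_i/√M_i.
x_He(eff) = (n_He/√M_He) / (n_He/√M_He + n_CO₂/√M_CO₂)
= (3.69/√4.00) / (3.69/√4.00 + 3.97/√44.01) = 1.845/(1.845 + 0.5984) = 0.755.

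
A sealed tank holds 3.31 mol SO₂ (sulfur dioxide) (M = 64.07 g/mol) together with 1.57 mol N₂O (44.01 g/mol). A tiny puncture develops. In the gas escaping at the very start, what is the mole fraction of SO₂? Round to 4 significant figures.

Effusion rate of each component ∝ n_i/√M_i (partial pressure × 1/√M).
Mole fraction of SO₂ in the effusate = (n_SO₂/√M_SO₂) / (n_SO₂/√M_SO₂ + n_N₂O/√M_N₂O)
= (3.31/√64.07) / (3.31/√64.07 + 1.57/√44.01) = 0.4135/(0.4135 + 0.2367) = 0.6360.

0.6360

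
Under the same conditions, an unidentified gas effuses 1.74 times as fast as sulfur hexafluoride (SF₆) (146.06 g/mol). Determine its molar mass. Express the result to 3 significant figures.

48.2 g/mol

From Graham's law, rate_X/rate_SF₆ = √(M_SF₆/M_X).
1.74 = √(146.06/M_X)
M_X = 146.06 / 1.74² = 146.06 / 3.028 = 48.2 g/mol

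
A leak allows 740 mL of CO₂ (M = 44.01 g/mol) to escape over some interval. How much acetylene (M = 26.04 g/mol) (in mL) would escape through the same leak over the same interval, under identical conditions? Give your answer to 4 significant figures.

Since effusion rate ∝ 1/√M, rate_C₂H₂/rate_CO₂ = √(M_CO₂/M_C₂H₂) = √(44.01/26.04) = √1.690 = 1.300.
So the volume for C₂H₂ is 740 × 1.300 = 962.0 mL.

962.0 mL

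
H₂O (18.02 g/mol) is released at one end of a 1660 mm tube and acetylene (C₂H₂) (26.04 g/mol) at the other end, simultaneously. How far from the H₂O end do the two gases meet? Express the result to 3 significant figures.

Graham's law gives d_H₂O/d_C₂H₂ = rate_H₂O/rate_C₂H₂ = √(M_C₂H₂/M_H₂O) = √(26.04/18.02) = 1.202.
With d_H₂O + d_C₂H₂ = 1660 mm, d_C₂H₂ = 1660/(1 + 1.202) = 753.8 mm.
d_H₂O = 1660 − 753.8 = 906 mm.

906 mm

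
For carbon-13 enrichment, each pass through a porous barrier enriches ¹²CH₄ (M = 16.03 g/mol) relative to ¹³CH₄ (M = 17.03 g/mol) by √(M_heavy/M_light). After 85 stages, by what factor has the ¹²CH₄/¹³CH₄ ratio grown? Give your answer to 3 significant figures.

After 85 stages the ratio has grown by (√(17.03/16.03))^85 = (17.03/16.03)^(85/2).
= 1.06238^(85/2) = 13.1.

13.1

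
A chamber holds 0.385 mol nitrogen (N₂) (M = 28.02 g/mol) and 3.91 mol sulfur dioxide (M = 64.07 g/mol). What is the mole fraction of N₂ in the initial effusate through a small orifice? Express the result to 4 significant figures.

0.1296

Rate_i ∝ x_i/√M_i (Graham's law weighted by mole fraction), so the effusate composition follows n_i/√M_i.
So x_N₂ in the escaping gas = (n_N₂/√M_N₂) / Σ(n_i/√M_i)
= (0.385/√28.02) / (0.385/√28.02 + 3.91/√64.07) = 0.07273/(0.07273 + 0.4885) = 0.1296.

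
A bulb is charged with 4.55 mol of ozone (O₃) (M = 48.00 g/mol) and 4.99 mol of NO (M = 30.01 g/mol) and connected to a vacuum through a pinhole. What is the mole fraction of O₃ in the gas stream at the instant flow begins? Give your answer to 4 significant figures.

Effusion rate of each component ∝ n_i/√M_i (partial pressure × 1/√M).
So x_O₃ in the escaping gas = (n_O₃/√M_O₃) / Σ(n_i/√M_i)
= (4.55/√48.00) / (4.55/√48.00 + 4.99/√30.01) = 0.6567/(0.6567 + 0.9109) = 0.4189.

0.4189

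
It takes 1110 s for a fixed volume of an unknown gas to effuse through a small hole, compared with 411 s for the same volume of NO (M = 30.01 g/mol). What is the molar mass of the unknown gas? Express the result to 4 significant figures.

218.9 g/mol

Graham's law gives t_X/t_NO = √(M_X/M_NO).
1110/411 = 2.701 = √(M_X/30.01)
M_X = 30.01 × 2.701² = 30.01 × 7.294 = 218.9 g/mol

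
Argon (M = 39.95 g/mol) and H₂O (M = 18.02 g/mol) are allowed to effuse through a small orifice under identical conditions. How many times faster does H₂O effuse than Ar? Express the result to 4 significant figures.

Graham's law gives rate_H₂O/rate_Ar = √(M_Ar/M_H₂O) = √(39.95/18.02) = √2.217 = 1.489.

1.489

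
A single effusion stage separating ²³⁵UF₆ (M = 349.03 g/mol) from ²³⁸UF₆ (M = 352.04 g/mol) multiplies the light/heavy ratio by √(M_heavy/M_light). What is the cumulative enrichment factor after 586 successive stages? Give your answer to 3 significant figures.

After 586 stages the ratio has grown by (√(352.04/349.03))^586 = (352.04/349.03)^(586/2).
= 1.00862^293 = 12.4.

12.4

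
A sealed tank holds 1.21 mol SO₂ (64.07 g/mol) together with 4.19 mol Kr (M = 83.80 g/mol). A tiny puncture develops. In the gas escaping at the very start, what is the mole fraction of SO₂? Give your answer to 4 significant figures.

0.2483

The effusion rate of species i is ∝ p_i/√M_i ∝ n_i/√M_i.
So x_SO₂ in the escaping gas = (n_SO₂/√M_SO₂) / Σ(n_i/√M_i)
= (1.21/√64.07) / (1.21/√64.07 + 4.19/√83.80) = 0.1512/(0.1512 + 0.4577) = 0.2483.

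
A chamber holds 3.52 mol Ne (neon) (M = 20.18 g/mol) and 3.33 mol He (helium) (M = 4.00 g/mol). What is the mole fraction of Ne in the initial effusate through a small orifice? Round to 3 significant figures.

The effusion rate of species i is ∝ p_i/√M_i ∝ n_i/√M_i.
Mole fraction of Ne in the effusate = (n_Ne/√M_Ne) / (n_Ne/√M_Ne + n_He/√M_He)
= (3.52/√20.18) / (3.52/√20.18 + 3.33/√4.00) = 0.7836/(0.7836 + 1.665) = 0.320.

0.320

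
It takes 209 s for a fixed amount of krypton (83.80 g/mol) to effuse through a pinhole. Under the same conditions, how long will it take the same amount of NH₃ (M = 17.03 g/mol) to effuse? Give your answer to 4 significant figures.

Graham's law gives t_NH₃/t_Kr = √(M_NH₃/M_Kr) = √(17.03/83.80) = √0.2032 = 0.4508.
So the time for NH₃ is 209 × 0.4508 = 94.22 s.

94.22 s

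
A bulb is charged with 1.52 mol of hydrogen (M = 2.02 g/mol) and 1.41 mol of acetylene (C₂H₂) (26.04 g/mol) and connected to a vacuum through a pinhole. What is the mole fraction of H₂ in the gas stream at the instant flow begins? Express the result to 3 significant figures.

The effusion rate of species i is ∝ p_i/√M_i ∝ n_i/√M_i.
x_H₂(eff) = (n_H₂/√M_H₂) / (n_H₂/√M_H₂ + n_C₂H₂/√M_C₂H₂)
= (1.52/√2.02) / (1.52/√2.02 + 1.41/√26.04) = 1.069/(1.069 + 0.2763) = 0.795.

0.795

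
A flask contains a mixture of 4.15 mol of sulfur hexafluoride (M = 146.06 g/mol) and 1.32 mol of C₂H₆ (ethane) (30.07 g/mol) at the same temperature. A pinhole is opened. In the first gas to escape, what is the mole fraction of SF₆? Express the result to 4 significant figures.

0.5879

The effusion rate of species i is ∝ p_i/√M_i ∝ n_i/√M_i.
Mole fraction of SF₆ in the effusate = (n_SF₆/√M_SF₆) / (n_SF₆/√M_SF₆ + n_C₂H₆/√M_C₂H₆)
= (4.15/√146.06) / (4.15/√146.06 + 1.32/√30.07) = 0.3434/(0.3434 + 0.2407) = 0.5879.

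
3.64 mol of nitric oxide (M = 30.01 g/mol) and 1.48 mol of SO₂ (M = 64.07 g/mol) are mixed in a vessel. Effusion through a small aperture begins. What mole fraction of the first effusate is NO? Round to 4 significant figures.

0.7823

Effusion rate of each component ∝ n_i/√M_i (partial pressure × 1/√M).
Mole fraction of NO in the effusate = (n_NO/√M_NO) / (n_NO/√M_NO + n_SO₂/√M_SO₂)
= (3.64/√30.01) / (3.64/√30.01 + 1.48/√64.07) = 0.6645/(0.6645 + 0.1849) = 0.7823.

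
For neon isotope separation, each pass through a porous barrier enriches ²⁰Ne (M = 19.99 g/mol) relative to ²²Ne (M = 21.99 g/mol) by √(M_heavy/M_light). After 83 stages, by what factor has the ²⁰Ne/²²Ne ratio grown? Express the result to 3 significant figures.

After 83 stages the ratio has grown by (√(21.99/19.99))^83 = (21.99/19.99)^(83/2).
= 1.10005^(83/2) = 52.3.

52.3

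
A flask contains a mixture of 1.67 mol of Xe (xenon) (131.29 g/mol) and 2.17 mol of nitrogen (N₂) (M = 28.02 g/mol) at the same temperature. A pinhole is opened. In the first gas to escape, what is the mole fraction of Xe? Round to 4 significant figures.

0.2623

Effusion rate of each component ∝ n_i/√M_i (partial pressure × 1/√M).
So x_Xe in the escaping gas = (n_Xe/√M_Xe) / Σ(n_i/√M_i)
= (1.67/√131.29) / (1.67/√131.29 + 2.17/√28.02) = 0.1457/(0.1457 + 0.4099) = 0.2623.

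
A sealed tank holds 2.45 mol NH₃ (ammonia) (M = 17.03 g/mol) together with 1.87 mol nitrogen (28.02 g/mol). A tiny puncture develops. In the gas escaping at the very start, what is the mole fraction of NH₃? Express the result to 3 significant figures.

0.627

Effusion rate of each component ∝ n_i/√M_i (partial pressure × 1/√M).
So x_NH₃ in the escaping gas = (n_NH₃/√M_NH₃) / Σ(n_i/√M_i)
= (2.45/√17.03) / (2.45/√17.03 + 1.87/√28.02) = 0.5937/(0.5937 + 0.3533) = 0.627.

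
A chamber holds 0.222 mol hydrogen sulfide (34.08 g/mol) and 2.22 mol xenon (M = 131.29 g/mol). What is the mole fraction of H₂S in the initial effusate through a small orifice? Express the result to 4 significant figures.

0.1641

Each component's effusion rate ∝ (its partial pressure)·(1/√M) ∝ n_i/√M_i.
x_H₂S(eff) = (n_H₂S/√M_H₂S) / (n_H₂S/√M_H₂S + n_Xe/√M_Xe)
= (0.222/√34.08) / (0.222/√34.08 + 2.22/√131.29) = 0.03803/(0.03803 + 0.1937) = 0.1641.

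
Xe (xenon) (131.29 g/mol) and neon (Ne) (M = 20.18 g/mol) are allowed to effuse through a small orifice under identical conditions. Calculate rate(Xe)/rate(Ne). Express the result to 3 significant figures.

0.392

From Graham's law, rate_Xe/rate_Ne = √(M_Ne/M_Xe) = √(20.18/131.29) = √0.1537 = 0.392.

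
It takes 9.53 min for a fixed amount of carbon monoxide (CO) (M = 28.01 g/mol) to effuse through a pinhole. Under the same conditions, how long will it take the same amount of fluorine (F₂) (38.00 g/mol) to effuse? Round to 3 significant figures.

Graham's law gives t_F₂/t_CO = √(M_F₂/M_CO) = √(38.00/28.01) = √1.357 = 1.165.
So the time for F₂ is 9.53 × 1.165 = 11.1 min.

11.1 min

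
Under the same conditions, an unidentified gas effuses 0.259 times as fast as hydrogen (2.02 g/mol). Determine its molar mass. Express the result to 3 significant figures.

Since effusion rate ∝ 1/√M, rate_X/rate_H₂ = √(M_H₂/M_X).
0.259 = √(2.02/M_X)
M_X = 2.02 / 0.259² = 2.02 / 0.06708 = 30.1 g/mol

30.1 g/mol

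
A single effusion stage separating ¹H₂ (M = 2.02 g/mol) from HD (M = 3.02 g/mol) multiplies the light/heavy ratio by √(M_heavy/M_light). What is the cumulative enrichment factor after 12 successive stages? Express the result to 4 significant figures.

Each stage multiplies the ratio by α = √(3.02/2.02), so after 12 stages the overall factor is α^12 = (3.02/2.02)^(12/2).
= 1.49505^6 = 11.17.

11.17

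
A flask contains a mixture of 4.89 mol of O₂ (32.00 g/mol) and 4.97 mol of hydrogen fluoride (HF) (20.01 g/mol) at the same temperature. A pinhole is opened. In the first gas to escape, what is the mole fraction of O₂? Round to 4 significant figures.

0.4376

Effusion rate of each component ∝ n_i/√M_i (partial pressure × 1/√M).
So x_O₂ in the escaping gas = (n_O₂/√M_O₂) / Σ(n_i/√M_i)
= (4.89/√32.00) / (4.89/√32.00 + 4.97/√20.01) = 0.8644/(0.8644 + 1.111) = 0.4376.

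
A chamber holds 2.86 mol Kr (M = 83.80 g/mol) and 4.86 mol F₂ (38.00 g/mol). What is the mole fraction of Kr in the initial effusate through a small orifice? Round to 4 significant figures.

Rate_i ∝ x_i/√M_i (Graham's law weighted by mole fraction), so the effusate composition follows n_i/√M_i.
So x_Kr in the escaping gas = (n_Kr/√M_Kr) / Σ(n_i/√M_i)
= (2.86/√83.80) / (2.86/√83.80 + 4.86/√38.00) = 0.3124/(0.3124 + 0.7884) = 0.2838.

0.2838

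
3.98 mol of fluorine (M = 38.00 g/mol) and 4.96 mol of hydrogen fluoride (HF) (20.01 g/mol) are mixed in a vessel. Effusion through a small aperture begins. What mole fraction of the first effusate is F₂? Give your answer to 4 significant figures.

Each component's effusion rate ∝ (its partial pressure)·(1/√M) ∝ n_i/√M_i.
x_F₂(eff) = (n_F₂/√M_F₂) / (n_F₂/√M_F₂ + n_HF/√M_HF)
= (3.98/√38.00) / (3.98/√38.00 + 4.96/√20.01) = 0.6456/(0.6456 + 1.109) = 0.3680.

0.3680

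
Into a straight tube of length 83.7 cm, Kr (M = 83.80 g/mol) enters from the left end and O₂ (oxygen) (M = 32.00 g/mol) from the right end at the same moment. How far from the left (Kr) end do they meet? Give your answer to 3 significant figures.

Distances travelled in equal time are proportional to diffusion rates, so d_Kr/d_O₂ = √(M_O₂/M_Kr) = √(32.00/83.80) = 0.6179.
With d_Kr + d_O₂ = 83.7 cm, d_O₂ = 83.7/(1 + 0.6179) = 51.73 cm.
d_Kr = 83.7 − 51.73 = 32.0 cm.

32.0 cm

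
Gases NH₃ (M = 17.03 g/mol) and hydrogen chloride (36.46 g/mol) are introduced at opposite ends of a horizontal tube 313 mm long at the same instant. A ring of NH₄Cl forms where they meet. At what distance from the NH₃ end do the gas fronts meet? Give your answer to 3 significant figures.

186 mm

Graham's law gives d_NH₃/d_HCl = rate_NH₃/rate_HCl = √(M_HCl/M_NH₃) = √(36.46/17.03) = 1.463.
With d_NH₃ + d_HCl = 313 mm, d_HCl = 313/(1 + 1.463) = 127.1 mm.
d_NH₃ = 313 − 127.1 = 186 mm.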